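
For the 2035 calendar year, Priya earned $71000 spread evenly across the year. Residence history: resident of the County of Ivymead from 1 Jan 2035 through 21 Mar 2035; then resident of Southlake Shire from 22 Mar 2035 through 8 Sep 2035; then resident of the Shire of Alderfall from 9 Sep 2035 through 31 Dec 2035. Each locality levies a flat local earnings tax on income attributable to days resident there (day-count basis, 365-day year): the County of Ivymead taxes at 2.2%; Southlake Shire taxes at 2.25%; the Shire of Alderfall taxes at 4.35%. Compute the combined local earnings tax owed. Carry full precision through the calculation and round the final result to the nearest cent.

The County of Ivymead, 1 Jan – 21 Mar 2035: 80 days → $71000 × 2.2% × 80/365 = $342.3562
Southlake Shire, 22 Mar – 8 Sep 2035: 171 days → $71000 × 2.25% × 171/365 = $748.4178
The Shire of Alderfall, 9 Sep – 31 Dec 2035: 114 days → $71000 × 4.35% × 114/365 = $964.6274
Total = $2055.4014

$2055.40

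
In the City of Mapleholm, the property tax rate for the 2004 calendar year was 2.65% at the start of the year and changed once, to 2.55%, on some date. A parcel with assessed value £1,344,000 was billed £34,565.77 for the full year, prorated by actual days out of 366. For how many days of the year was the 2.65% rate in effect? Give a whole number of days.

Let d = days at the first rate; then 366 − d days at the second rate.
£1,344,000 × [2.65%·d + 2.55%·(366−d)] / 366 = £34,565.77
Solving gives d = 80, so the new rate took effect on 21 Mar 2004.

80 days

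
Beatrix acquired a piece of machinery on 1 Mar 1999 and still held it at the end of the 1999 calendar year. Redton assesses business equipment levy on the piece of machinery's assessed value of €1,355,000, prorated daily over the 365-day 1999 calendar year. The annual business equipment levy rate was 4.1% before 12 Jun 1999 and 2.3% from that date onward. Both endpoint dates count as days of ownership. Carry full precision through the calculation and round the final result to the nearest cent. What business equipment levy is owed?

€33,010.03

1 Mar – 11 Jun 1999: 103 days at 4.1% → €1,355,000 × 4.1% × 103/365 = €15,677.1644
12 Jun – 31 Dec 1999: 203 days at 2.3% → €1,355,000 × 2.3% × 203/365 = €17,332.8630
Total = €33,010.0274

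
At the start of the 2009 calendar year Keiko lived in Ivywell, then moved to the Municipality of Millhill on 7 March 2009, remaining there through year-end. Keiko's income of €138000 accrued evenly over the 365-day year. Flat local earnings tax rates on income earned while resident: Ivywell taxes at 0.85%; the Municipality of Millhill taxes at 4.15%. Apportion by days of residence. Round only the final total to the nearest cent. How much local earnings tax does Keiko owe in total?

€4916.01

Ivywell, 1 January – 6 March 2009: 65 days → €138000 × 0.85% × 65/365 = €208.8904
The Municipality of Millhill, 7 March – 31 December 2009: 300 days → €138000 × 4.15% × 300/365 = €4707.1233
Total = €4916.0137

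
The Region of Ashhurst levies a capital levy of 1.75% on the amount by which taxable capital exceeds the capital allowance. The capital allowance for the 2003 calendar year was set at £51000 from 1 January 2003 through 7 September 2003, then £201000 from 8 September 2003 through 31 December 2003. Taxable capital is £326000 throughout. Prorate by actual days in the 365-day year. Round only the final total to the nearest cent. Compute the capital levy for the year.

£3985.45

1 January – 7 September 2003: 250 days, exemption £51000 → (£326000 − £51000) × 1.75% × 250/365 = £3296.2329
8 September – 31 December 2003: 115 days, exemption £201000 → (£326000 − £201000) × 1.75% × 115/365 = £689.2123
Total = £3985.4452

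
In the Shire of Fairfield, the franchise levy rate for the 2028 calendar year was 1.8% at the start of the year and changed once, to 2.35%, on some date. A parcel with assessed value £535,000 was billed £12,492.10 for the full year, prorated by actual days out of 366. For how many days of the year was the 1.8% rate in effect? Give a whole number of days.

10 days

Let d = days at the first rate; then 366 − d days at the second rate.
£535,000 × [1.8%·d + 2.35%·(366−d)] / 366 = £12,492.10
Solving gives d = 10, so the new rate took effect on 11 Jan 2028.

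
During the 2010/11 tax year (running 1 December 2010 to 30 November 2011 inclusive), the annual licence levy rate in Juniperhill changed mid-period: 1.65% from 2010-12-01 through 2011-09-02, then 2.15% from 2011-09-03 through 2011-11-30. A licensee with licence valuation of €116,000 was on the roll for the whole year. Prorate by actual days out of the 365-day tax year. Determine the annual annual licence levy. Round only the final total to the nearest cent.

2010-12-01 to 2011-09-02: 276 days at 1.65% → €116,000 × 1.65% × 276/365 = €1,447.2986
2011-09-03 to 2011-11-30: 89 days at 2.15% → €116,000 × 2.15% × 89/365 = €608.1260
Total = €2,055.4247

€2,055.42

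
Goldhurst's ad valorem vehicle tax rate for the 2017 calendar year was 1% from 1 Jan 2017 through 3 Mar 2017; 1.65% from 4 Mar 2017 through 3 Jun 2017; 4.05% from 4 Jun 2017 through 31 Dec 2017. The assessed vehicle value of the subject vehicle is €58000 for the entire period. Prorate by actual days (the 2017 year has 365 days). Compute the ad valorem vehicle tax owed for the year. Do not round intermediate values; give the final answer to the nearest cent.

€1697.65

1 Jan – 3 Mar 2017: 62 days at 1% → €58000 × 1% × 62/365 = €98.5205
4 Mar – 3 Jun 2017: 92 days at 1.65% → €58000 × 1.65% × 92/365 = €241.2164
4 Jun – 31 Dec 2017: 211 days at 4.05% → €58000 × 4.05% × 211/365 = €1357.9151
Total = €1697.6521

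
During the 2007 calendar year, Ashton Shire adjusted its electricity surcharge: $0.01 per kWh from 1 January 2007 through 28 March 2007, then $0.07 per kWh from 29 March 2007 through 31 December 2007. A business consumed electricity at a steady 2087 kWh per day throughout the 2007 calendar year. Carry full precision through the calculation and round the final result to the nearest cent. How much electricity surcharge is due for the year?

$42,428.71

1 January – 28 March 2007: 87 days × 2087 kWh/day = 181,569 kWh at $0.01/kWh → $1,815.69
29 March – 31 December 2007: 278 days × 2087 kWh/day = 580,186 kWh at $0.07/kWh → $40,613.02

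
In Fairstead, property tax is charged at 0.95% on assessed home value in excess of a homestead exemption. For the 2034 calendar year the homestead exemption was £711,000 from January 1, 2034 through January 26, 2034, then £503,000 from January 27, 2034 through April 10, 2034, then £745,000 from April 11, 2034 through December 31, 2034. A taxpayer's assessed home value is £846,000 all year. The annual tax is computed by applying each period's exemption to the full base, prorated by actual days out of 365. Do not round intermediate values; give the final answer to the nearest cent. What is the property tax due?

£1,448.61

January 1 – January 26, 2034: 26 days, exemption £711,000 → (£846,000 − £711,000) × 0.95% × 26/365 = £91.3562
January 27 – April 10, 2034: 74 days, exemption £503,000 → (£846,000 − £503,000) × 0.95% × 74/365 = £660.6274
April 11 – December 31, 2034: 265 days, exemption £745,000 → (£846,000 − £745,000) × 0.95% × 265/365 = £696.6233
Total = £1,448.6068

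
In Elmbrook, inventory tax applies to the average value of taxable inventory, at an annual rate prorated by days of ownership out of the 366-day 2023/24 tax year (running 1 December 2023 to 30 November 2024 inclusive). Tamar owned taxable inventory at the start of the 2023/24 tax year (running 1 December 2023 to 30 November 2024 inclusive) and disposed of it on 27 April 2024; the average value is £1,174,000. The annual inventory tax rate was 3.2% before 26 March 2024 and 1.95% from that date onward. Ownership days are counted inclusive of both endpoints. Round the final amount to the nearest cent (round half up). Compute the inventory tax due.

£13,970.92

1 December 2023 – 25 March 2024: 116 days at 3.2% → £1,174,000 × 3.2% × 116/366 = £11,906.7978
26 March – 27 April 2024: 33 days at 1.95% → £1,174,000 × 1.95% × 33/366 = £2,064.1230
Total = £13,970.9208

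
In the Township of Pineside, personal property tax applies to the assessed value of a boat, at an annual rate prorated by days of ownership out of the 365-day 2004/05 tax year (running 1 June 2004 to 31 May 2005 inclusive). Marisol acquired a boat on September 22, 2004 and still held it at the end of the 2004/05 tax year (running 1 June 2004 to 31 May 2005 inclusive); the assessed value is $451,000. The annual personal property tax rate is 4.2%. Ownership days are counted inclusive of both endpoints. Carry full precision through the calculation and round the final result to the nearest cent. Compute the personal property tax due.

Days held (September 22, 2004 – May 31, 2005): 252 out of 365
Tax = $451,000 × 4.2% × 252/365 = $13,077.7644

$13,077.76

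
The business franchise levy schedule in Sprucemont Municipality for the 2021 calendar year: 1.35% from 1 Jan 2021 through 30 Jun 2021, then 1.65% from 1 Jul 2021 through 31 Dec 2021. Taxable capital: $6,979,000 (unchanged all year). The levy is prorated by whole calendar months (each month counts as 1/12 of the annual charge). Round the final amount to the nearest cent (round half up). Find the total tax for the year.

$104,685.00

1 Jan – 30 Jun 2021: 6 months at 1.35% → $6,979,000 × 1.35% × 6/12 = $47,108.2500
1 Jul – 31 Dec 2021: 6 months at 1.65% → $6,979,000 × 1.65% × 6/12 = $57,576.7500
Total = $104,685.0000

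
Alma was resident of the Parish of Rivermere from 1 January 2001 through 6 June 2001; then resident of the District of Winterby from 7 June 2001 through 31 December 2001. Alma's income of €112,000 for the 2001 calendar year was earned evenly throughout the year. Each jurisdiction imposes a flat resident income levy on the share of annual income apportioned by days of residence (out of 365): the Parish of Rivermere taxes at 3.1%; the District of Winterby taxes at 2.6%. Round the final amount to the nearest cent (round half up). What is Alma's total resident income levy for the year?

The Parish of Rivermere, 1 January – 6 June 2001: 157 days → €112,000 × 3.1% × 157/365 = €1,493.4356
The District of Winterby, 7 June – 31 December 2001: 208 days → €112,000 × 2.6% × 208/365 = €1,659.4411
Total = €3,152.8767

€3,152.88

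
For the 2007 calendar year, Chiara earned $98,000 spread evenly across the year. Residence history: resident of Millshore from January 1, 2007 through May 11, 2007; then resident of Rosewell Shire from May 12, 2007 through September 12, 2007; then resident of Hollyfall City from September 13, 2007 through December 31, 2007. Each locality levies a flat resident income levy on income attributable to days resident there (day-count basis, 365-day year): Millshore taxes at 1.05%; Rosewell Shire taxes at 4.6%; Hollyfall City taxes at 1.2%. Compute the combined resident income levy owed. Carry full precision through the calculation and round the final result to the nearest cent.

Millshore, January 1 – May 11, 2007: 131 days → $98,000 × 1.05% × 131/365 = $369.3123
Rosewell Shire, May 12 – September 12, 2007: 124 days → $98,000 × 4.6% × 124/365 = $1,531.4849
Hollyfall City, September 13 – December 31, 2007: 110 days → $98,000 × 1.2% × 110/365 = $354.4110
Total = $2,255.2082

$2,255.21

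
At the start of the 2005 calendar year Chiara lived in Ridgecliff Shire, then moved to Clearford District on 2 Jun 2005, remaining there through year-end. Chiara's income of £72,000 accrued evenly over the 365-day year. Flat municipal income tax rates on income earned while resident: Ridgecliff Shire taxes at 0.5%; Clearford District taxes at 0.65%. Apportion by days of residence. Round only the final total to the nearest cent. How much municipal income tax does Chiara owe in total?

Ridgecliff Shire, 1 Jan – 1 Jun 2005: 152 days → £72,000 × 0.5% × 152/365 = £149.9178
Clearford District, 2 Jun – 31 Dec 2005: 213 days → £72,000 × 0.65% × 213/365 = £273.1068
Total = £423.0247

£423.02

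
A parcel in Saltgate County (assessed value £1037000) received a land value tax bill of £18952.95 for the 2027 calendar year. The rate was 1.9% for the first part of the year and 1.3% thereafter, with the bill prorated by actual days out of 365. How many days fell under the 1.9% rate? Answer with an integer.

321 days

Let d = days at the first rate; then 365 − d days at the second rate.
£1037000 × [1.9%·d + 1.3%·(365−d)] / 365 = £18952.95
Solving gives d = 321, so the new rate took effect on 18 November 2027.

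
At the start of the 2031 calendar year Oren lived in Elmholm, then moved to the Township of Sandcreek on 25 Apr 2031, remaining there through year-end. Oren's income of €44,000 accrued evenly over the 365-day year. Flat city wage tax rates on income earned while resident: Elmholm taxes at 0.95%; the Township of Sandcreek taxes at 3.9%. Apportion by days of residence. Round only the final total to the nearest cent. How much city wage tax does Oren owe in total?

€1,310.60

Elmholm, 1 Jan – 24 Apr 2031: 114 days → €44,000 × 0.95% × 114/365 = €130.5534
The Township of Sandcreek, 25 Apr – 31 Dec 2031: 251 days → €44,000 × 3.9% × 251/365 = €1,180.0438
Total = €1,310.5973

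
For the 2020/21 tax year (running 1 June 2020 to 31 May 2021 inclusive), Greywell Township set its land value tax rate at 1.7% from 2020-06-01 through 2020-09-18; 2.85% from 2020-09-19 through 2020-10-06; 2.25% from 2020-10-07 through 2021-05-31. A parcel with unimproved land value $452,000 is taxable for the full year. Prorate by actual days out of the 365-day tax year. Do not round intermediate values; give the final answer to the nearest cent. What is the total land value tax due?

$9,554.54

2020-06-01 to 2020-09-18: 110 days at 1.7% → $452,000 × 1.7% × 110/365 = $2,315.7260
2020-09-19 to 2020-10-06: 18 days at 2.85% → $452,000 × 2.85% × 18/365 = $635.2767
2020-10-07 to 2021-05-31: 237 days at 2.25% → $452,000 × 2.25% × 237/365 = $6,603.5342
Total = $9,554.5370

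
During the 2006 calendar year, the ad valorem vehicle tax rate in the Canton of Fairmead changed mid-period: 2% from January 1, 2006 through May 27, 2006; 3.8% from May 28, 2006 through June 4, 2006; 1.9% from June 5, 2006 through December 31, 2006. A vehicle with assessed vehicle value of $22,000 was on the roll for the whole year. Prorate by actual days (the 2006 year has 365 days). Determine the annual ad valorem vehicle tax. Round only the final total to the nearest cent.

$436.02

January 1 – May 27, 2006: 147 days at 2% → $22,000 × 2% × 147/365 = $177.2055
May 28 – June 4, 2006: 8 days at 3.8% → $22,000 × 3.8% × 8/365 = $18.3233
June 5 – December 31, 2006: 210 days at 1.9% → $22,000 × 1.9% × 210/365 = $240.4932
Total = $436.0219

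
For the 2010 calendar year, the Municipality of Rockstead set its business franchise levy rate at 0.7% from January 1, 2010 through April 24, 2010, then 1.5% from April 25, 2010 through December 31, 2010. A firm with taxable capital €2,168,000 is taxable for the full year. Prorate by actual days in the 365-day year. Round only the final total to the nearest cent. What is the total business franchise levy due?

January 1 – April 24, 2010: 114 days at 0.7% → €2,168,000 × 0.7% × 114/365 = €4,739.9014
April 25 – December 31, 2010: 251 days at 1.5% → €2,168,000 × 1.5% × 251/365 = €22,363.0685
Total = €27,102.9699

€27,102.97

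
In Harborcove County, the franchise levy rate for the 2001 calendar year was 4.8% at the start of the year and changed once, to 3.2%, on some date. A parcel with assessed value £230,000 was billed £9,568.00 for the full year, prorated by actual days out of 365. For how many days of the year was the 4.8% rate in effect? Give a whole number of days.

219 days

Let d = days at the first rate; then 365 − d days at the second rate.
£230,000 × [4.8%·d + 3.2%·(365−d)] / 365 = £9,568.00
Solving gives d = 219, so the new rate took effect on August 8, 2001.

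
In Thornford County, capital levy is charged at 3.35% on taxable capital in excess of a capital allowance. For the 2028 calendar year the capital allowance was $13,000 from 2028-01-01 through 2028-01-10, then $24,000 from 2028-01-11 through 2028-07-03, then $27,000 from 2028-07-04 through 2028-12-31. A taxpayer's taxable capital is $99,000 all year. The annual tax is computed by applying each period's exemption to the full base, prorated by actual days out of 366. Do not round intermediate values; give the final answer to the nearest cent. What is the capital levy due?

2028-01-01 to 2028-01-10: 10 days, exemption $13,000 → ($99,000 − $13,000) × 3.35% × 10/366 = $78.7158
2028-01-11 to 2028-07-03: 175 days, exemption $24,000 → ($99,000 − $24,000) × 3.35% × 175/366 = $1,201.3320
2028-07-04 to 2028-12-31: 181 days, exemption $27,000 → ($99,000 − $27,000) × 3.35% × 181/366 = $1,192.8197
Total = $2,472.8675

$2,472.87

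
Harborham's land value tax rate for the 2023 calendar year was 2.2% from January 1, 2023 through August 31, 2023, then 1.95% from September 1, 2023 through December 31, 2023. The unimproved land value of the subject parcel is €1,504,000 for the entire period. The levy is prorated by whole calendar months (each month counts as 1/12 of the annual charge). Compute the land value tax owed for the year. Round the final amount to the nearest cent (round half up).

€31,834.67

January 1 – August 31, 2023: 8 months at 2.2% → €1,504,000 × 2.2% × 8/12 = €22,058.6667
September 1 – December 31, 2023: 4 months at 1.95% → €1,504,000 × 1.95% × 4/12 = €9,776.0000
Total = €31,834.6667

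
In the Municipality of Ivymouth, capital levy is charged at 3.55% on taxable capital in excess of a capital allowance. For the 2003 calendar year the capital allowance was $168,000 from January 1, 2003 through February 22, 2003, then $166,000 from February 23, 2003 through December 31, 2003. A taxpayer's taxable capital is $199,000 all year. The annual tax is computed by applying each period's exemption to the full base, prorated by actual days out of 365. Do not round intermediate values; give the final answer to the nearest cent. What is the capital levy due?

$1,161.19

January 1 – February 22, 2003: 53 days, exemption $168,000 → ($199,000 − $168,000) × 3.55% × 53/365 = $159.7986
February 23 – December 31, 2003: 312 days, exemption $166,000 → ($199,000 − $166,000) × 3.55% × 312/365 = $1,001.3918
Total = $1,161.1904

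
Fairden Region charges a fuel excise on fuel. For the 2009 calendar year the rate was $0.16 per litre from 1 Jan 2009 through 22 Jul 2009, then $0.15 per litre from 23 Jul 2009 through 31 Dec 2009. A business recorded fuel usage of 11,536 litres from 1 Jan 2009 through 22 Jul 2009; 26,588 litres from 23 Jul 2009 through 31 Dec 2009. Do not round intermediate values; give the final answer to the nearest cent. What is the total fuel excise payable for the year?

1 Jan – 22 Jul 2009: 11,536 litres at $0.16/litre → $1845.76
23 Jul – 31 Dec 2009: 26,588 litres at $0.15/litre → $3988.20

$5833.96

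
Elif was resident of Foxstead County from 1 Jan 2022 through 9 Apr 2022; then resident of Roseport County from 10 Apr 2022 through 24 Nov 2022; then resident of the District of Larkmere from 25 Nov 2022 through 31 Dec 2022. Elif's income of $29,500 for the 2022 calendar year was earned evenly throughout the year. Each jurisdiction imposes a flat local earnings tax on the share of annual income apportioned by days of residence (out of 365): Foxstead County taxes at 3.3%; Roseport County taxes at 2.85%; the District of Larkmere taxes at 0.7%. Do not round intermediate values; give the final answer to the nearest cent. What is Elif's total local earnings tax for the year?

$812.46

Foxstead County, 1 Jan – 9 Apr 2022: 99 days → $29,500 × 3.3% × 99/365 = $264.0452
Roseport County, 10 Apr – 24 Nov 2022: 229 days → $29,500 × 2.85% × 229/365 = $527.4842
The District of Larkmere, 25 Nov – 31 Dec 2022: 37 days → $29,500 × 0.7% × 37/365 = $20.9329
Total = $812.4623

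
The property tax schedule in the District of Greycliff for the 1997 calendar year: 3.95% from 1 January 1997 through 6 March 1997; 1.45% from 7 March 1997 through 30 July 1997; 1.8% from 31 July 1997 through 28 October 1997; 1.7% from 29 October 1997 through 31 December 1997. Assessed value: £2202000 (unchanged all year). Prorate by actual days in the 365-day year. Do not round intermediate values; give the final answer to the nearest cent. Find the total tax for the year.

1 January – 6 March 1997: 65 days at 3.95% → £2202000 × 3.95% × 65/365 = £15489.4110
7 March – 30 July 1997: 146 days at 1.45% → £2202000 × 1.45% × 146/365 = £12771.6000
31 July – 28 October 1997: 90 days at 1.8% → £2202000 × 1.8% × 90/365 = £9773.2603
29 October – 31 December 1997: 64 days at 1.7% → £2202000 × 1.7% × 64/365 = £6563.7699
Total = £44598.0411

£44598.04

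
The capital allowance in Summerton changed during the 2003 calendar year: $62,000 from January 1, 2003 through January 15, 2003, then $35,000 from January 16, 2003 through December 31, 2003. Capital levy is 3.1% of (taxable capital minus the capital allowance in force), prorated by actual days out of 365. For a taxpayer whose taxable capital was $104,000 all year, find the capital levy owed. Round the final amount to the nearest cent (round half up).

$2,104.60

January 1 – January 15, 2003: 15 days, exemption $62,000 → ($104,000 − $62,000) × 3.1% × 15/365 = $53.5068
January 16 – December 31, 2003: 350 days, exemption $35,000 → ($104,000 − $35,000) × 3.1% × 350/365 = $2,051.0959
Total = $2,104.6027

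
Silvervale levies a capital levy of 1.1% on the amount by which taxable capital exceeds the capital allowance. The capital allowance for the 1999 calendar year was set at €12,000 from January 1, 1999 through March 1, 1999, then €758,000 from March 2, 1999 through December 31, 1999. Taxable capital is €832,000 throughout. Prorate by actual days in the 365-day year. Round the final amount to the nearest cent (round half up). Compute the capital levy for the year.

€2,162.93

January 1 – March 1, 1999: 60 days, exemption €12,000 → (€832,000 − €12,000) × 1.1% × 60/365 = €1,482.7397
March 2 – December 31, 1999: 305 days, exemption €758,000 → (€832,000 − €758,000) × 1.1% × 305/365 = €680.1918
Total = €2,162.9315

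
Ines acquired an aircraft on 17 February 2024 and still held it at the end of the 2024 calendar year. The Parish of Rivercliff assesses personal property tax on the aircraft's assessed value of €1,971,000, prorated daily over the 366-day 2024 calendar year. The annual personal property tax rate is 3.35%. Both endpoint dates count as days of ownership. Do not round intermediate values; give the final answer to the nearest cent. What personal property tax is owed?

Days held (17 February – 31 December 2024): 319 out of 366
Tax = €1,971,000 × 3.35% × 319/366 = €57,549.4303

€57,549.43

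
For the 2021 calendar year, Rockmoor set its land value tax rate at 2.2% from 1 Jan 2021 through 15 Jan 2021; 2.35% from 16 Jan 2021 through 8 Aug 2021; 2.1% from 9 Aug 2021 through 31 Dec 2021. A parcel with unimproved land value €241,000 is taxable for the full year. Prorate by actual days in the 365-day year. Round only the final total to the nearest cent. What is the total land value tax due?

€5,409.29

1 Jan – 15 Jan 2021: 15 days at 2.2% → €241,000 × 2.2% × 15/365 = €217.8904
16 Jan – 8 Aug 2021: 205 days at 2.35% → €241,000 × 2.35% × 205/365 = €3,180.8699
9 Aug – 31 Dec 2021: 145 days at 2.1% → €241,000 × 2.1% × 145/365 = €2,010.5342
Total = €5,409.2945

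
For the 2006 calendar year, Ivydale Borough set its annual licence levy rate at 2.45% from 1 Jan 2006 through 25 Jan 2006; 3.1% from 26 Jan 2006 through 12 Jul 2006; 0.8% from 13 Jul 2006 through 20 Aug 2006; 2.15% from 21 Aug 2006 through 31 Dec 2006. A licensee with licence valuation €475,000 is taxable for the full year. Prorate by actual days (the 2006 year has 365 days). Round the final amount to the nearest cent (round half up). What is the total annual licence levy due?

€11,701.92

1 Jan – 25 Jan 2006: 25 days at 2.45% → €475,000 × 2.45% × 25/365 = €797.0890
26 Jan – 12 Jul 2006: 168 days at 3.1% → €475,000 × 3.1% × 168/365 = €6,777.5342
13 Jul – 20 Aug 2006: 39 days at 0.8% → €475,000 × 0.8% × 39/365 = €406.0274
21 Aug – 31 Dec 2006: 133 days at 2.15% → €475,000 × 2.15% × 133/365 = €3,721.2671
Total = €11,701.9178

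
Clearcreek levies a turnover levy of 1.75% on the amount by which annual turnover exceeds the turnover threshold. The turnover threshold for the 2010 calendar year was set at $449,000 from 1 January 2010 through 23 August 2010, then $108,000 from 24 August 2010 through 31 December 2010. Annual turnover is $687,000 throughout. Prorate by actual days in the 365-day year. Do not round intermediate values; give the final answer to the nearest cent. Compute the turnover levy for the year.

$6,290.41

1 January – 23 August 2010: 235 days, exemption $449,000 → ($687,000 − $449,000) × 1.75% × 235/365 = $2,681.5753
24 August – 31 December 2010: 130 days, exemption $108,000 → ($687,000 − $108,000) × 1.75% × 130/365 = $3,608.8356
Total = $6,290.4110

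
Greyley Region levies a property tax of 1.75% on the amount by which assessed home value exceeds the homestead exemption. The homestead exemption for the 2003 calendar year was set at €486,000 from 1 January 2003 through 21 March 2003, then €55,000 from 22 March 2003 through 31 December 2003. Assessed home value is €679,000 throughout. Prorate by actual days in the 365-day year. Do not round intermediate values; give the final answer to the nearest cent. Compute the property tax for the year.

1 January – 21 March 2003: 80 days, exemption €486,000 → (€679,000 − €486,000) × 1.75% × 80/365 = €740.2740
22 March – 31 December 2003: 285 days, exemption €55,000 → (€679,000 − €55,000) × 1.75% × 285/365 = €8,526.5753
Total = €9,266.8493

€9,266.85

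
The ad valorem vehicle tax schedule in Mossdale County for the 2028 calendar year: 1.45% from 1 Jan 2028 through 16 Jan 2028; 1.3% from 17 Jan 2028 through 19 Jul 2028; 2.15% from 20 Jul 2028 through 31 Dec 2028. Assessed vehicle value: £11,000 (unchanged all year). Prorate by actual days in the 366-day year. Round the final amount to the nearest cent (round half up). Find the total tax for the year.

1 Jan – 16 Jan 2028: 16 days at 1.45% → £11,000 × 1.45% × 16/366 = £6.9727
17 Jan – 19 Jul 2028: 185 days at 1.3% → £11,000 × 1.3% × 185/366 = £72.2814
20 Jul – 31 Dec 2028: 165 days at 2.15% → £11,000 × 2.15% × 165/366 = £106.6189
Total = £185.8730

£185.87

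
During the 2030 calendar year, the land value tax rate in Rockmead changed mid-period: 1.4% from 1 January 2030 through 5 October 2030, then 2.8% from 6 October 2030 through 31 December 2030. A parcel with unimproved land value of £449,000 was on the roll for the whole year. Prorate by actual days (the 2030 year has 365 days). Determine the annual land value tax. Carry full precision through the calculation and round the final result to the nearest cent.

£7,784.31

1 January – 5 October 2030: 278 days at 1.4% → £449,000 × 1.4% × 278/365 = £4,787.6932
6 October – 31 December 2030: 87 days at 2.8% → £449,000 × 2.8% × 87/365 = £2,996.6137
Total = £7,784.3068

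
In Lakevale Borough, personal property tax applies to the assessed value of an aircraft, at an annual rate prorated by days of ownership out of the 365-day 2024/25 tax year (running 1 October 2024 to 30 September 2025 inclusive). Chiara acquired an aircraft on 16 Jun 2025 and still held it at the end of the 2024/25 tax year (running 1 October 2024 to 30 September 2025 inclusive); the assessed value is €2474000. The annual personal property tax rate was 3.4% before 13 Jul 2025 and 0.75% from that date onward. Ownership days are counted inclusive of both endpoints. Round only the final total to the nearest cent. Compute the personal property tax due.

€10289.13

16 Jun – 12 Jul 2025: 27 days at 3.4% → €2474000 × 3.4% × 27/365 = €6222.2795
13 Jul – 30 Sep 2025: 80 days at 0.75% → €2474000 × 0.75% × 80/365 = €4066.8493
Total = €10289.1288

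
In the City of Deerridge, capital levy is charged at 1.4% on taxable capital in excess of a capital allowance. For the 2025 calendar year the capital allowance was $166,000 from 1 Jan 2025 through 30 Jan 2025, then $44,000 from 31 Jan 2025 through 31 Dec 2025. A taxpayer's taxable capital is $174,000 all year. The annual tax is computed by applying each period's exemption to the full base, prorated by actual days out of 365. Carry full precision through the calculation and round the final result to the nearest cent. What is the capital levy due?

1 Jan – 30 Jan 2025: 30 days, exemption $166,000 → ($174,000 − $166,000) × 1.4% × 30/365 = $9.2055
31 Jan – 31 Dec 2025: 335 days, exemption $44,000 → ($174,000 − $44,000) × 1.4% × 335/365 = $1,670.4110
Total = $1,679.6164

$1,679.62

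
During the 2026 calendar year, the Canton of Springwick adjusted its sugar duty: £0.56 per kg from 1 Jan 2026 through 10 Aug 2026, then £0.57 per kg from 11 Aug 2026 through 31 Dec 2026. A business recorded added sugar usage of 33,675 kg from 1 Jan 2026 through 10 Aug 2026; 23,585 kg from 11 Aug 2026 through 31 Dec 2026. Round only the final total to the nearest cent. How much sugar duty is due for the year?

1 Jan – 10 Aug 2026: 33,675 kg at £0.56/kg → £18,858.00
11 Aug – 31 Dec 2026: 23,585 kg at £0.57/kg → £13,443.45

£32,301.45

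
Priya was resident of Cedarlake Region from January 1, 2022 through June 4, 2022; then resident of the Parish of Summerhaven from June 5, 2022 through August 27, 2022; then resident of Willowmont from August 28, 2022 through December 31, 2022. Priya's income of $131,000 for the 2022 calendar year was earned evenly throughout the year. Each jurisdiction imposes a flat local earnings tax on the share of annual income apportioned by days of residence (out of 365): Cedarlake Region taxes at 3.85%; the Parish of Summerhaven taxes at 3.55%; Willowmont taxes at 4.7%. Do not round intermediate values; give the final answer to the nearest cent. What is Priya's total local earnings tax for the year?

$5,337.44

Cedarlake Region, January 1 – June 4, 2022: 155 days → $131,000 × 3.85% × 155/365 = $2,141.7603
The Parish of Summerhaven, June 5 – August 27, 2022: 84 days → $131,000 × 3.55% × 84/365 = $1,070.2521
Willowmont, August 28 – December 31, 2022: 126 days → $131,000 × 4.7% × 126/365 = $2,125.4301
Total = $5,337.4425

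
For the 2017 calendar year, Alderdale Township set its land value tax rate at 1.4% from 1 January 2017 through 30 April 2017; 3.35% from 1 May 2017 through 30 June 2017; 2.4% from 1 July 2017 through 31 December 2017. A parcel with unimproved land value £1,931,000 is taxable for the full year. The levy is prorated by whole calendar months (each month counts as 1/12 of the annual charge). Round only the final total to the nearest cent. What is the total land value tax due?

1 January – 30 April 2017: 4 months at 1.4% → £1,931,000 × 1.4% × 4/12 = £9,011.3333
1 May – 30 June 2017: 2 months at 3.35% → £1,931,000 × 3.35% × 2/12 = £10,781.4167
1 July – 31 December 2017: 6 months at 2.4% → £1,931,000 × 2.4% × 6/12 = £23,172.0000
Total = £42,964.7500

£42,964.75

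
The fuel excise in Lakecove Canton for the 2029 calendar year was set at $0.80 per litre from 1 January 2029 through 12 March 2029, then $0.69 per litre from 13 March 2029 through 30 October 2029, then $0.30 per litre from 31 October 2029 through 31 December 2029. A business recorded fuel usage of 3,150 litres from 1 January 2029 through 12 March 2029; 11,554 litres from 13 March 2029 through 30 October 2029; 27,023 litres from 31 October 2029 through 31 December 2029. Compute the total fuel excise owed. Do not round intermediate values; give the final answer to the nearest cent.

1 January – 12 March 2029: 3,150 litres at $0.80/litre → $2,520.00
13 March – 30 October 2029: 11,554 litres at $0.69/litre → $7,972.26
31 October – 31 December 2029: 27,023 litres at $0.30/litre → $8,106.90

$18,599.16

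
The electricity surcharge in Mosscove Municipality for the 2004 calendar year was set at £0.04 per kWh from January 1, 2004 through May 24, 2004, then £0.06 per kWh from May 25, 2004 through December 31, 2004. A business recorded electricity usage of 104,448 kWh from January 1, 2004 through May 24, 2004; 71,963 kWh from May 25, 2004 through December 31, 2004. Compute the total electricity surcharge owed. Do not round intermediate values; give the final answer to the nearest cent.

January 1 – May 24, 2004: 104,448 kWh at £0.04/kWh → £4,177.92
May 25 – December 31, 2004: 71,963 kWh at £0.06/kWh → £4,317.78

£8,495.70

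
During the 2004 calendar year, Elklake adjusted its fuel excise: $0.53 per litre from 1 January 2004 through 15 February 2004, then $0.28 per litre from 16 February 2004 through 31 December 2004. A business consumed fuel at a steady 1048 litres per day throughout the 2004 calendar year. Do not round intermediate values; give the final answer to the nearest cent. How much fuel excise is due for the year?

1 January – 15 February 2004: 46 days × 1048 litres/day = 48,208 litres at $0.53/litre → $25550.24
16 February – 31 December 2004: 320 days × 1048 litres/day = 335,360 litres at $0.28/litre → $93900.80

$119451.04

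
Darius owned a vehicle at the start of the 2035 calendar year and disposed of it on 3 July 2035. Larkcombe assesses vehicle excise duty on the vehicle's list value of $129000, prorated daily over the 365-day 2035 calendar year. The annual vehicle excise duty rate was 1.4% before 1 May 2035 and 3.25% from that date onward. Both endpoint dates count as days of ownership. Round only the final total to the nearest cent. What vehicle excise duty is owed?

$1328.88

1 January – 30 April 2035: 120 days at 1.4% → $129000 × 1.4% × 120/365 = $593.7534
1 May – 3 July 2035: 64 days at 3.25% → $129000 × 3.25% × 64/365 = $735.1233
Total = $1328.8767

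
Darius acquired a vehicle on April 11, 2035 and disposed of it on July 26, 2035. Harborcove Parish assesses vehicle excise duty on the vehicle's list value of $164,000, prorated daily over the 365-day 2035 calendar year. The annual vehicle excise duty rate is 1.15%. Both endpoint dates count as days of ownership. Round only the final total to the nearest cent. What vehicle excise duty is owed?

Days held (April 11 – July 26, 2035): 107 out of 365
Tax = $164,000 × 1.15% × 107/365 = $552.8822

$552.88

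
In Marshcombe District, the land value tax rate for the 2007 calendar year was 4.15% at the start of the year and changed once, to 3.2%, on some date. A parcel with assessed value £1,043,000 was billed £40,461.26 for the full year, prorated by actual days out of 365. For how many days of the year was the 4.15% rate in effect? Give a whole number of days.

Let d = days at the first rate; then 365 − d days at the second rate.
£1,043,000 × [4.15%·d + 3.2%·(365−d)] / 365 = £40,461.26
Solving gives d = 261, so the new rate took effect on September 19, 2007.

261 days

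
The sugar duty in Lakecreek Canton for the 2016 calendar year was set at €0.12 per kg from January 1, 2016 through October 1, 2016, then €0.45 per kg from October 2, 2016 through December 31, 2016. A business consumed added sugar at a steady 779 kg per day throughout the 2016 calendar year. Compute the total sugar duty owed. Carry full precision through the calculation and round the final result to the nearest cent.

€57,607.05

January 1 – October 1, 2016: 275 days × 779 kg/day = 214,225 kg at €0.12/kg → €25,707.00
October 2 – December 31, 2016: 91 days × 779 kg/day = 70,889 kg at €0.45/kg → €31,900.05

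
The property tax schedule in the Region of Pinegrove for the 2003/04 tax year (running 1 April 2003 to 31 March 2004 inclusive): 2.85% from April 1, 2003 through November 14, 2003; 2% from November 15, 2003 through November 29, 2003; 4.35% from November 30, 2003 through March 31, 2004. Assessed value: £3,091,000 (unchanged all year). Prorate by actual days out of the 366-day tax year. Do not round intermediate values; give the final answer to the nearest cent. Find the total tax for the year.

April 1 – November 14, 2003: 228 days at 2.85% → £3,091,000 × 2.85% × 228/366 = £54,877.9180
November 15 – November 29, 2003: 15 days at 2% → £3,091,000 × 2% × 15/366 = £2,533.6066
November 30, 2003 – March 31, 2004: 123 days at 4.35% → £3,091,000 × 4.35% × 123/366 = £45,186.8730
Total = £102,598.3975

£102,598.40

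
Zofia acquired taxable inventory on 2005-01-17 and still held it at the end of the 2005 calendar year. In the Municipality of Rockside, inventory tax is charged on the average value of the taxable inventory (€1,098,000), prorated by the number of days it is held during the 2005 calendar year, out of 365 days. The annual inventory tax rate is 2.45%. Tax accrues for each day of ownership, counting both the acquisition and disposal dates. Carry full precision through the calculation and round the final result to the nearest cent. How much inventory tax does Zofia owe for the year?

€25,721.78

Days held (2005-01-17 to 2005-12-31): 349 out of 365
Tax = €1,098,000 × 2.45% × 349/365 = €25,721.7781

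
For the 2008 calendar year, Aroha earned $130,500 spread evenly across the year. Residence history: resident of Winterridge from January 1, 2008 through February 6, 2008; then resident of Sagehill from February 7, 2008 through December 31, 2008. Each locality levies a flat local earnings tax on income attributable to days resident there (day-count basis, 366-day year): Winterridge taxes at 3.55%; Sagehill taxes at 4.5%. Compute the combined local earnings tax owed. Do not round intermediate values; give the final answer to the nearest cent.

$5,747.17

Winterridge, January 1 – February 6, 2008: 37 days → $130,500 × 3.55% × 37/366 = $468.3381
Sagehill, February 7 – December 31, 2008: 329 days → $130,500 × 4.5% × 329/366 = $5,278.8320
Total = $5,747.1701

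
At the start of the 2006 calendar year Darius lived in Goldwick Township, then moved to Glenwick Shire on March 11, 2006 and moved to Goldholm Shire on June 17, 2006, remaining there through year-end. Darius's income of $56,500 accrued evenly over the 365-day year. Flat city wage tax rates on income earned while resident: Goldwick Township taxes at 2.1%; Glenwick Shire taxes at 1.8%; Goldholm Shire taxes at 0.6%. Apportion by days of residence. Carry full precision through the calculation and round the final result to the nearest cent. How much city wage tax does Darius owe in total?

$681.25

Goldwick Township, January 1 – March 10, 2006: 69 days → $56,500 × 2.1% × 69/365 = $224.2973
Glenwick Shire, March 11 – June 16, 2006: 98 days → $56,500 × 1.8% × 98/365 = $273.0575
Goldholm Shire, June 17 – December 31, 2006: 198 days → $56,500 × 0.6% × 198/365 = $183.8959
Total = $681.2507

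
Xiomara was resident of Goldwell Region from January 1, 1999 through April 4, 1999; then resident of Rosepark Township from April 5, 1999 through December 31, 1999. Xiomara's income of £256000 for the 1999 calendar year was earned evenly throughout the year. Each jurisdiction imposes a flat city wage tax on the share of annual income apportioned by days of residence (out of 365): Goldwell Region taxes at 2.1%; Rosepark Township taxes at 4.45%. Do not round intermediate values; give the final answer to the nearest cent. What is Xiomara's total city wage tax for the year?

£9842.67

Goldwell Region, January 1 – April 4, 1999: 94 days → £256000 × 2.1% × 94/365 = £1384.5041
Rosepark Township, April 5 – December 31, 1999: 271 days → £256000 × 4.45% × 271/365 = £8458.1699
Total = £9842.6740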